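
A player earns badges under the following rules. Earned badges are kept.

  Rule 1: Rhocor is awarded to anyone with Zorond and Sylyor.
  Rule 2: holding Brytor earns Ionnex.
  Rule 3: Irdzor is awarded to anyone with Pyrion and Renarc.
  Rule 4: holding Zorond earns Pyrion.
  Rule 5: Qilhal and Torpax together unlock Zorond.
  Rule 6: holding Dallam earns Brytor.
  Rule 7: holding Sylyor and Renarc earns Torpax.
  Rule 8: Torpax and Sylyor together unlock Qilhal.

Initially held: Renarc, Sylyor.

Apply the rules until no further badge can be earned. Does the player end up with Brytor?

Brytor would need Dallam (Rule 6), but Dallam is never earned.

No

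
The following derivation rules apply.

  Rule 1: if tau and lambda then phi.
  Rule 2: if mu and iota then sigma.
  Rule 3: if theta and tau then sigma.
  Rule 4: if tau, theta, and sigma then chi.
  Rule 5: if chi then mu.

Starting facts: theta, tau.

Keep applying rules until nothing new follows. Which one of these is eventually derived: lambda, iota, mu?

mu

theta and tau hold, so sigma follows (Rule 3).
From tau, theta, and sigma, Rule 4 gives chi.
chi holds, so mu follows (Rule 5).
No rule produces lambda, and it is not given. No rule produces iota, and it is not given.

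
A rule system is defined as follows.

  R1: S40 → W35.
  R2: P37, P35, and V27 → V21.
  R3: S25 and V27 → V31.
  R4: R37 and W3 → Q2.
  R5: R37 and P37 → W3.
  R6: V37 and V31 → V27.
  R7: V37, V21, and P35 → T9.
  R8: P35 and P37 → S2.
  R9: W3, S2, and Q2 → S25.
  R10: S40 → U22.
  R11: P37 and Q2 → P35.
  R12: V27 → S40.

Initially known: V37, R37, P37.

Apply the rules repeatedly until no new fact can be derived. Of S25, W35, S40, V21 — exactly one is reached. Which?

R37 and P37 hold, so W3 follows (R5).
R37 and W3 hold, so Q2 follows (R4).
P37 and Q2 hold, so P35 follows (R11).
From P35 and P37, R8 gives S2.
From W3, S2, and Q2, R9 gives S25.
V21 would need P37, P35, and V27 (R2), but V27 is never established. W35 would need S40 (R1), but S40 is never established. S40 would need V27 (R12), but V27 is never established.

S25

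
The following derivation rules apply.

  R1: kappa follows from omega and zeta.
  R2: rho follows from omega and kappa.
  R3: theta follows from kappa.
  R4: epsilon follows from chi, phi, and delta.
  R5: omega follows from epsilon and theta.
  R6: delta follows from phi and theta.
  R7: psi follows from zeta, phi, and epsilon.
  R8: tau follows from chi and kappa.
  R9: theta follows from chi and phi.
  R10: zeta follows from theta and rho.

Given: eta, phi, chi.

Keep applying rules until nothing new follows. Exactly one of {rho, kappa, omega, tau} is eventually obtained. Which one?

From chi and phi, R9 gives theta.
phi and theta hold, so delta follows (R6).
From chi, phi, and delta, R4 gives epsilon.
epsilon and theta hold, so omega follows (R5).
kappa would need omega and zeta (R1), but zeta is never established. rho would need omega and kappa (R2), but kappa is never established. tau would need chi and kappa (R8), but kappa is never established.

omega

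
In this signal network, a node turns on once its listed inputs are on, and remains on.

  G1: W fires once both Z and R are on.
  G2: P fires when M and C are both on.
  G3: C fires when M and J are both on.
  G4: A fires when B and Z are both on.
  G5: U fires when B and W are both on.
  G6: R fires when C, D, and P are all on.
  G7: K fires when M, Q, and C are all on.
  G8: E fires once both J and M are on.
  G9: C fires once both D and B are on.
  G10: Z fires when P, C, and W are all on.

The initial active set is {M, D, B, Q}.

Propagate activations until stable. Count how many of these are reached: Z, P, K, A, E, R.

G9: D and B on → C on.
G7: M, Q, and C on → K on.
G2: M and C on → P on.
C, D, and P are on, so R fires (G6).
Z would need P, C, and W (G10), but W never turns on.
P: reached.
K: reached.
A would need B and Z (G4), but Z never turns on.
E would need J and M (G8), but J never turns on.
R: reached.
Reached: P, K, and R — 3 of the 6.

3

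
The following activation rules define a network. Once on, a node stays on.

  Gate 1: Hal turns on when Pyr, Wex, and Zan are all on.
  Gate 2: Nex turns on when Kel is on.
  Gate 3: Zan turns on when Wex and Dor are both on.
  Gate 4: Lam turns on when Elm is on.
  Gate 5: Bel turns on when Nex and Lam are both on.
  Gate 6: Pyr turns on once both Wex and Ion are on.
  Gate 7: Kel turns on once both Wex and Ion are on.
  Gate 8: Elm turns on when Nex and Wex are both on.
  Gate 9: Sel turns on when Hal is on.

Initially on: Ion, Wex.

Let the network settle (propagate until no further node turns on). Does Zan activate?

Zan would need Wex and Dor (Gate 3), but Dor never turns on.

No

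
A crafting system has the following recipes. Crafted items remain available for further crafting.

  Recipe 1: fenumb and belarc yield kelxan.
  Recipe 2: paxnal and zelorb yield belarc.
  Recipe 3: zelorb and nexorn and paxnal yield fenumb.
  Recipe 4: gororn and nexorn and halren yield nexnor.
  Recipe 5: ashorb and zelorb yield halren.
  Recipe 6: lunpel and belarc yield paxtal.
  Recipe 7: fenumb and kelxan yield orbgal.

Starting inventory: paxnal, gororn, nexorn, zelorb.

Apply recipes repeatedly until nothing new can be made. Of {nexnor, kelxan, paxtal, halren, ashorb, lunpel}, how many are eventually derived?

paxnal and zelorb → belarc (Recipe 2).
Using Recipe 3, zelorb, nexorn, and paxnal make fenumb.
fenumb and belarc → kelxan (Recipe 1).
nexnor would need gororn, nexorn, and halren (Recipe 4), but halren is never obtained.
kelxan: reached.
paxtal would need lunpel and belarc (Recipe 6), but lunpel is never obtained.
halren would need ashorb and zelorb (Recipe 5), but ashorb is never obtained.
No rule produces ashorb, and it is not given.
No rule produces lunpel, and it is not given.
Reached: kelxan — 1 of the 6.

1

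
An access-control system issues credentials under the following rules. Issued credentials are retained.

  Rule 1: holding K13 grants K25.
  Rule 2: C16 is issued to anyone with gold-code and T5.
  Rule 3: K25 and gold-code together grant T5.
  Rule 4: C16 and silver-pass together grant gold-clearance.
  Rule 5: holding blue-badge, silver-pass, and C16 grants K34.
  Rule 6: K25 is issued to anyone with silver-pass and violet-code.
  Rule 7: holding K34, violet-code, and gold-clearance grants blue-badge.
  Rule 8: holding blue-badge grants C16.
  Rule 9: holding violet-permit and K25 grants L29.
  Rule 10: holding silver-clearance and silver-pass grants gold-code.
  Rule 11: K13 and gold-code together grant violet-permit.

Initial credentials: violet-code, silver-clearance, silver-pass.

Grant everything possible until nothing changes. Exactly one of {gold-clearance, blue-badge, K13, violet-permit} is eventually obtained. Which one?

Holding silver-clearance and silver-pass grants gold-code (Rule 10).
Holding silver-pass and violet-code grants K25 (Rule 6).
Holding K25 and gold-code grants T5 (Rule 3).
Holding gold-code and T5 grants C16 (Rule 2).
Holding C16 and silver-pass grants gold-clearance (Rule 4).
No rule produces K13, and it is not given. blue-badge would need K34, violet-code, and gold-clearance (Rule 7), but K34 is never granted. violet-permit would need K13 and gold-code (Rule 11), but K13 is never granted.

gold-clearance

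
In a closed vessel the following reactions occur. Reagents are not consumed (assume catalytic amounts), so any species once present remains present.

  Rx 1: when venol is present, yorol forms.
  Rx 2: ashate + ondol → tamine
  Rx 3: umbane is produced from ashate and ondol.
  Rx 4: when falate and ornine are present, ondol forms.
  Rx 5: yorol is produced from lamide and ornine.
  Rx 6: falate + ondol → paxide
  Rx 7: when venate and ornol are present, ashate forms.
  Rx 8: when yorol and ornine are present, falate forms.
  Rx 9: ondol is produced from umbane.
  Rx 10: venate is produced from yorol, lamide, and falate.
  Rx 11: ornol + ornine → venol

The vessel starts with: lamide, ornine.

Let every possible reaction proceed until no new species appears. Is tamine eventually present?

No

tamine would need ashate and ondol (Rx 2), but ashate never forms.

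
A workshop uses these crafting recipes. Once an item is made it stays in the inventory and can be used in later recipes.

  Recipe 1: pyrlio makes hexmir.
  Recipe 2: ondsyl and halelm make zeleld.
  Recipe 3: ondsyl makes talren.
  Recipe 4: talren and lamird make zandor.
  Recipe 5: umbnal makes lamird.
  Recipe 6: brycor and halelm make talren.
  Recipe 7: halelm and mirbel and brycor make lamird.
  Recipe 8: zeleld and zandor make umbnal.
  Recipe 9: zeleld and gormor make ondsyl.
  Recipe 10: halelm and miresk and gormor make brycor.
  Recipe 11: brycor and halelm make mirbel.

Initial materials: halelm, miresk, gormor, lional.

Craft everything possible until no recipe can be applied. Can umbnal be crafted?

umbnal would need zeleld and zandor (Recipe 8), but zeleld is never obtained.

No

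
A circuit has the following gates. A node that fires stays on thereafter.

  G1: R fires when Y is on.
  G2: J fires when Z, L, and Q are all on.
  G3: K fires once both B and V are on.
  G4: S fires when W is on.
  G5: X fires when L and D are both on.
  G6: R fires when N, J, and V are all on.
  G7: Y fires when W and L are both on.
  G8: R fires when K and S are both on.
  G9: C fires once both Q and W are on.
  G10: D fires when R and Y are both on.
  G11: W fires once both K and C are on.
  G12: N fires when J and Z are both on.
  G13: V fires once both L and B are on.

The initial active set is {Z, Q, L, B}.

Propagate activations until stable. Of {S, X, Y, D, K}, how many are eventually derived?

L and B are on, so V fires (G13).
B and V are on, so K fires (G3).
S would need W (G4), but W never turns on.
X would need L and D (G5), but D never turns on.
Y would need W and L (G7), but W never turns on.
D would need R and Y (G10), but Y never turns on.
K: reached.
Reached: K — 1 of the 5.

1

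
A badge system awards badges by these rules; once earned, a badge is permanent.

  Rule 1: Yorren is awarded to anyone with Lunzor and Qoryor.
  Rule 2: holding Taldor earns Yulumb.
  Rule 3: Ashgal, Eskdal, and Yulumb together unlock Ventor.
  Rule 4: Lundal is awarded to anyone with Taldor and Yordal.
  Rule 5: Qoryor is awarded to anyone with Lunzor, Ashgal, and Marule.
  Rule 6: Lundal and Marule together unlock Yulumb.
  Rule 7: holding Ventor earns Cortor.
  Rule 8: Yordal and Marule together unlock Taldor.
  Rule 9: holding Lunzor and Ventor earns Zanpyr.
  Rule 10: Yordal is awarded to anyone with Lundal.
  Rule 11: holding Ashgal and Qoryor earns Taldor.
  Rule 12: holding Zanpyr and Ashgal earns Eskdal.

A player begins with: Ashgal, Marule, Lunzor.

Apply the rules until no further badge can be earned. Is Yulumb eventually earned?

With Lunzor, Ashgal, and Marule, Qoryor is earned (Rule 5).
With Ashgal and Qoryor, Taldor is earned (Rule 11).
With Taldor, Yulumb is earned (Rule 2).

Yes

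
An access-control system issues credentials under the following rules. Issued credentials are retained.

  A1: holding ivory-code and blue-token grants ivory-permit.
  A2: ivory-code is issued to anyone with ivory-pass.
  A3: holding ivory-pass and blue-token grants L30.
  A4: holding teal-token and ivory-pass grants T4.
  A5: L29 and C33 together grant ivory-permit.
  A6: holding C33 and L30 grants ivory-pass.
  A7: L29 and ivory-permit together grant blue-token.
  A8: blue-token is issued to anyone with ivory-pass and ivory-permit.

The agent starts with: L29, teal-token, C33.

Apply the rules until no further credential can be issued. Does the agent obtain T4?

No

T4 would need teal-token and ivory-pass (A4), but ivory-pass is never granted.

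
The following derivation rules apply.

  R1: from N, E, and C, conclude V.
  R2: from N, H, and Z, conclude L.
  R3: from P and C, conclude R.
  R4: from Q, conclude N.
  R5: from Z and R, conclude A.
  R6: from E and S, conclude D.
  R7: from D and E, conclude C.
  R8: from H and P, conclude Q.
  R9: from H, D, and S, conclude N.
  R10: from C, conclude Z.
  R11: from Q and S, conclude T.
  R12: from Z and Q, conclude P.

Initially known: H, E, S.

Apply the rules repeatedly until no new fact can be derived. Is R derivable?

No

R would need P and C (R3), but P is never established.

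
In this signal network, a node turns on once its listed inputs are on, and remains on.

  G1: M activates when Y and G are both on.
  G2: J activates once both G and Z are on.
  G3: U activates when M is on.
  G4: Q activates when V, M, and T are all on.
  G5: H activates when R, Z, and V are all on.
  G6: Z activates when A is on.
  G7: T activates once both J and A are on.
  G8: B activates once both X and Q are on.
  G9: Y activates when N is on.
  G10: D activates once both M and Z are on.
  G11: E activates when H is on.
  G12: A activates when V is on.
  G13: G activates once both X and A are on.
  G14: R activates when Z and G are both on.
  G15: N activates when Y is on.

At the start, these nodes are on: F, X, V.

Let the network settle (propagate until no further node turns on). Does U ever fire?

No

U would need M (G3), but M never turns on.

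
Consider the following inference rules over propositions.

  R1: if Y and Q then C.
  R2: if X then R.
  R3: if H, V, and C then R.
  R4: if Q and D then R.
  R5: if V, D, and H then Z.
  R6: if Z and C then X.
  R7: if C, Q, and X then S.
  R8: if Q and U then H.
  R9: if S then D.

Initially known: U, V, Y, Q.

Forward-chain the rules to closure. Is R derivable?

From Y and Q, R1 gives C.
From Q and U, R8 gives H.
From H, V, and C, R3 gives R.

Yes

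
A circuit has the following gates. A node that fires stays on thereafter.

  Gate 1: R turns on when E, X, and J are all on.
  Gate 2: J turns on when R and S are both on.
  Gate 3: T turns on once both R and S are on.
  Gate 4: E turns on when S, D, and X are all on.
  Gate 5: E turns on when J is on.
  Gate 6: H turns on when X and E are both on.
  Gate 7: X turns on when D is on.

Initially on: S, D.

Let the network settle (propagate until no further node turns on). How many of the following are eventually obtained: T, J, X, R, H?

D is on, so X turns on (Gate 7).
Gate 4: S, D, and X on → E on.
X and E are on, so H turns on (Gate 6).
T would need R and S (Gate 3), but R never turns on.
J would need R and S (Gate 2), but R never turns on.
X: reached.
R would need E, X, and J (Gate 1), but J never turns on.
H: reached.
Reached: X and H — 2 of the 5.

2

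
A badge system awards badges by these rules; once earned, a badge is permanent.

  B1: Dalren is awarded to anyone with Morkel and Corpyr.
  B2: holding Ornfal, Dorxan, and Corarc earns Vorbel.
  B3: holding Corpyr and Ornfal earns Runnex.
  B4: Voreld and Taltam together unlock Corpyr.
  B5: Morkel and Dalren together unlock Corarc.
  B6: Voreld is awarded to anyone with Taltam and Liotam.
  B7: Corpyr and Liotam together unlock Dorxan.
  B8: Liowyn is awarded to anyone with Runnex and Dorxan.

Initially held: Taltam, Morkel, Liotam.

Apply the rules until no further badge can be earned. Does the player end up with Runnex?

No

Runnex would need Corpyr and Ornfal (B3), but Ornfal is never earned.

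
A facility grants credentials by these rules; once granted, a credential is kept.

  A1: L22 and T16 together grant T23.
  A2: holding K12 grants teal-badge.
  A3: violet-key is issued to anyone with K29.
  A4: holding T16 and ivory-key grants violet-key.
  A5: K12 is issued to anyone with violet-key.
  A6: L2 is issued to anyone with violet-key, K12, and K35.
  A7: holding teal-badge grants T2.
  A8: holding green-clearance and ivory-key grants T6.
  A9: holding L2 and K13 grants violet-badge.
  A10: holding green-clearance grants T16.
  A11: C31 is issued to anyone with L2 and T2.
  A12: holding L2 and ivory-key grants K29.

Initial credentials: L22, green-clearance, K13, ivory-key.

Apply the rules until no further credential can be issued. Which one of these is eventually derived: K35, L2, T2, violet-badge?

Holding green-clearance grants T16 (A10).
Holding T16 and ivory-key grants violet-key (A4).
Holding violet-key grants K12 (A5).
Holding K12 grants teal-badge (A2).
Holding teal-badge grants T2 (A7).
violet-badge would need L2 and K13 (A9), but L2 is never granted. No rule produces K35, and it is not given. L2 would need violet-key, K12, and K35 (A6), but K35 is never granted.

T2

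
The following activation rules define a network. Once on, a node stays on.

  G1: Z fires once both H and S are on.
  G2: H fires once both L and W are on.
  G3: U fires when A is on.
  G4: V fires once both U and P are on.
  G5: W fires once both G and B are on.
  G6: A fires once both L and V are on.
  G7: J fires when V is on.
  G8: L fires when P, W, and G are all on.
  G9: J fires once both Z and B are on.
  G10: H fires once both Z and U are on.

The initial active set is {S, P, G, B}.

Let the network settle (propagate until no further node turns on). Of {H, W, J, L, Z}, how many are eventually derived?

G and B are on, so W fires (G5).
G8: P, W, and G on → L on.
L and W are on, so H fires (G2).
H and S are on, so Z fires (G1).
G9: Z and B on → J on.
H: reached.
W: reached.
J: reached.
L: reached.
Z: reached.
All 5 are reached.

5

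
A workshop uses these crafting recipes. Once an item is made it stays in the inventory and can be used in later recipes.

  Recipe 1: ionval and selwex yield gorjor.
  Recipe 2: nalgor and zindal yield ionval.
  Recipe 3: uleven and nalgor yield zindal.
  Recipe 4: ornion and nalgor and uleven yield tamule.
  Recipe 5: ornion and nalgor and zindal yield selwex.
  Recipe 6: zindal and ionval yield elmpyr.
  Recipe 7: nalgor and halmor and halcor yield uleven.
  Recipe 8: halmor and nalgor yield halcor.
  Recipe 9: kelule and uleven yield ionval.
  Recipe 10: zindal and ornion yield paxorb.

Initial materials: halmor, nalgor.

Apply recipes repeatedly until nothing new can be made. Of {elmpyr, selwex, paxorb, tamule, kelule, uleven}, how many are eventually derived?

2

halmor and nalgor → halcor (Recipe 8).
nalgor and halmor and halcor → uleven (Recipe 7).
uleven and nalgor → zindal (Recipe 3).
nalgor and zindal → ionval (Recipe 2).
zindal and ionval → elmpyr (Recipe 6).
elmpyr: reached.
selwex would need ornion, nalgor, and zindal (Recipe 5), but ornion is never obtained.
paxorb would need zindal and ornion (Recipe 10), but ornion is never obtained.
tamule would need ornion, nalgor, and uleven (Recipe 4), but ornion is never obtained.
No rule produces kelule, and it is not given.
uleven: reached.
Reached: elmpyr and uleven — 2 of the 6.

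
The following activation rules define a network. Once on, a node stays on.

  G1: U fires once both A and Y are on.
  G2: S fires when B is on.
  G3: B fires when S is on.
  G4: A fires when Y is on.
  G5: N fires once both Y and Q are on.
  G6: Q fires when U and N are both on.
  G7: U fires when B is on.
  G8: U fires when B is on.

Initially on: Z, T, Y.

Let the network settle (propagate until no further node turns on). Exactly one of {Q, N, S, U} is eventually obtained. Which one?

Y is on, so A fires (G4).
G1: A and Y on → U on.
S would need B (G2), but B never turns on. N would need Y and Q (G5), but Q never turns on. Q would need U and N (G6), but N never turns on.

U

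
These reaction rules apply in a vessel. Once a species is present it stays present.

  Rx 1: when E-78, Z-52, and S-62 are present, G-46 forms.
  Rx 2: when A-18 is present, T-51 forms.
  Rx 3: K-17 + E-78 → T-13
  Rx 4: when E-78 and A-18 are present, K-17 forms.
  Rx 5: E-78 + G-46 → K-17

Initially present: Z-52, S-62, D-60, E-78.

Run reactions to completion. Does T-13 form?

Yes

E-78, Z-52, and S-62 present → G-46 forms (Rx 1).
E-78 and G-46 present → K-17 forms (Rx 5).
K-17 and E-78 present → T-13 forms (Rx 3).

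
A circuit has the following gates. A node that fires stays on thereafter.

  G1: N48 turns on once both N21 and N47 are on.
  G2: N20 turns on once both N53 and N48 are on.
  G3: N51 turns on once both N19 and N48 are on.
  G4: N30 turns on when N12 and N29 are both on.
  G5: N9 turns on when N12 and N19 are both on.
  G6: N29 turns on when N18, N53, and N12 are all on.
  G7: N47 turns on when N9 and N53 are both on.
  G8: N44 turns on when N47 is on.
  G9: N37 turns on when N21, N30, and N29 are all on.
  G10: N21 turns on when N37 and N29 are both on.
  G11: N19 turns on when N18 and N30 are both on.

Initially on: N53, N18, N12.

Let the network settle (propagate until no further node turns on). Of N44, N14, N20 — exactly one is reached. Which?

N18, N53, and N12 are on, so N29 turns on (G6).
N12 and N29 are on, so N30 turns on (G4).
N18 and N30 are on, so N19 turns on (G11).
G5: N12 and N19 on → N9 on.
G7: N9 and N53 on → N47 on.
G8: N47 on → N44 on.
N20 would need N53 and N48 (G2), but N48 never turns on. No rule produces N14, and it is not given.

N44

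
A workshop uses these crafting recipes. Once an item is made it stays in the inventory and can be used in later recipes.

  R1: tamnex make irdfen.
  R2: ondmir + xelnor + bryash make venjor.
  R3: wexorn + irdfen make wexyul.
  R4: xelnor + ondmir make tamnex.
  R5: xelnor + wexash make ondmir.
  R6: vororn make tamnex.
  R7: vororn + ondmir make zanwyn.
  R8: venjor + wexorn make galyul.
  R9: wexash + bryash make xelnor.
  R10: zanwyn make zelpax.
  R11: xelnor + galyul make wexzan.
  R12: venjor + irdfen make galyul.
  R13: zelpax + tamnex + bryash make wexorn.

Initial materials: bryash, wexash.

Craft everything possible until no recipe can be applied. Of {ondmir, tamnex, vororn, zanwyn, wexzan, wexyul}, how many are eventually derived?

3

Using R9, wexash and bryash make xelnor.
xelnor + wexash → ondmir (R5).
xelnor + ondmir → tamnex (R4).
Using R2, ondmir, xelnor, and bryash make venjor.
tamnex → irdfen (R1).
Using R12, venjor and irdfen make galyul.
Using R11, xelnor and galyul make wexzan.
ondmir: reached.
tamnex: reached.
No rule produces vororn, and it is not given.
zanwyn would need vororn and ondmir (R7), but vororn is never obtained.
wexzan: reached.
wexyul would need wexorn and irdfen (R3), but wexorn is never obtained.
Reached: ondmir, tamnex, and wexzan — 3 of the 6.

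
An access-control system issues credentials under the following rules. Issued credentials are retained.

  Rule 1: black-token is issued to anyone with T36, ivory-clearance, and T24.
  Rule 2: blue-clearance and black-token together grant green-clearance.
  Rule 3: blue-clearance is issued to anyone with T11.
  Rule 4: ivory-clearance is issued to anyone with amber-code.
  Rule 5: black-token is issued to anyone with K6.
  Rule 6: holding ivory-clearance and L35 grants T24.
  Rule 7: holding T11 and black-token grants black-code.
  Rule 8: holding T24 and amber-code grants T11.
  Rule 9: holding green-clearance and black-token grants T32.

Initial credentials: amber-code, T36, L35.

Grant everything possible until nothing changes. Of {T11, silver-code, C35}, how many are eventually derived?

Holding amber-code grants ivory-clearance (Rule 4).
Holding ivory-clearance and L35 grants T24 (Rule 6).
Holding T24 and amber-code grants T11 (Rule 8).
T11: reached.
No rule produces silver-code, and it is not given.
No rule produces C35, and it is not given.
Reached: T11 — 1 of the 3.

1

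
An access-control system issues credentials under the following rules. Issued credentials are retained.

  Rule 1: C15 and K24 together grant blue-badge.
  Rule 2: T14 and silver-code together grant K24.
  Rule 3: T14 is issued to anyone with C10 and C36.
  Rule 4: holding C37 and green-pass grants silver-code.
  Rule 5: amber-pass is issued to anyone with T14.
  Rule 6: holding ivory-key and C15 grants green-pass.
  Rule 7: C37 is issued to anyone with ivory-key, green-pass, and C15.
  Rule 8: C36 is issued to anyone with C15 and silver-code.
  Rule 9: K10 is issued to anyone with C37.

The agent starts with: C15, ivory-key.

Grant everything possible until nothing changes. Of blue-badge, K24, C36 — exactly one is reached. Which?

C36

Holding ivory-key and C15 grants green-pass (Rule 6).
Holding ivory-key, green-pass, and C15 grants C37 (Rule 7).
Holding C37 and green-pass grants silver-code (Rule 4).
Holding C15 and silver-code grants C36 (Rule 8).
K24 would need T14 and silver-code (Rule 2), but T14 is never granted. blue-badge would need C15 and K24 (Rule 1), but K24 is never granted.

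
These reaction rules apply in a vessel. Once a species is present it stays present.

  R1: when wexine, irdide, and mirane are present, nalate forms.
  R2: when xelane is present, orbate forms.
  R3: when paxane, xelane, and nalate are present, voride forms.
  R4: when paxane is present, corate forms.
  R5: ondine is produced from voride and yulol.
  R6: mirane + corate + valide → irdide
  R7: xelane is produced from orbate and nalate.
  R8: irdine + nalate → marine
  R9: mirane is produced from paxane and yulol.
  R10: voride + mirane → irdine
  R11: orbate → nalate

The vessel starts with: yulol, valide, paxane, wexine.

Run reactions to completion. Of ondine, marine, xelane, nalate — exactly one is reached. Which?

nalate

paxane and yulol present → mirane forms (R9).
paxane present → corate forms (R4).
mirane, corate, and valide present → irdide forms (R6).
wexine, irdide, and mirane present → nalate forms (R1).
xelane would need orbate and nalate (R7), but orbate never forms. ondine would need voride and yulol (R5), but voride never forms. marine would need irdine and nalate (R8), but irdine never forms.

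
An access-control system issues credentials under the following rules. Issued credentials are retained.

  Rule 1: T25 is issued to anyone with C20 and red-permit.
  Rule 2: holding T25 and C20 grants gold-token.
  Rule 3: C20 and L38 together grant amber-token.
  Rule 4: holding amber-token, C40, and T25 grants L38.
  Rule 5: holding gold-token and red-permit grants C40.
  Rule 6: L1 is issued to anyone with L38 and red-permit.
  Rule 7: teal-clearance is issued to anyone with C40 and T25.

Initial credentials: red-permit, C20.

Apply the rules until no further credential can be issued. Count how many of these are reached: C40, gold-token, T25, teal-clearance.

Holding C20 and red-permit grants T25 (Rule 1).
Holding T25 and C20 grants gold-token (Rule 2).
Holding gold-token and red-permit grants C40 (Rule 5).
Holding C40 and T25 grants teal-clearance (Rule 7).
C40: reached.
gold-token: reached.
T25: reached.
teal-clearance: reached.
All 4 are reached.

4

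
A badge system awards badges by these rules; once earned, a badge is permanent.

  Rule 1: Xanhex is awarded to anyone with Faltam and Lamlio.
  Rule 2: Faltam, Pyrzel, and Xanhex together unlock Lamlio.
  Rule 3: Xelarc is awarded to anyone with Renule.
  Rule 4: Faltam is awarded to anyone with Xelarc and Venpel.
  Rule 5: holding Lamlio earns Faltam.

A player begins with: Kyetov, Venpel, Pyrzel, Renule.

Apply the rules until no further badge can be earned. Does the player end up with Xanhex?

Xanhex would need Faltam and Lamlio (Rule 1), but Lamlio is never earned.

No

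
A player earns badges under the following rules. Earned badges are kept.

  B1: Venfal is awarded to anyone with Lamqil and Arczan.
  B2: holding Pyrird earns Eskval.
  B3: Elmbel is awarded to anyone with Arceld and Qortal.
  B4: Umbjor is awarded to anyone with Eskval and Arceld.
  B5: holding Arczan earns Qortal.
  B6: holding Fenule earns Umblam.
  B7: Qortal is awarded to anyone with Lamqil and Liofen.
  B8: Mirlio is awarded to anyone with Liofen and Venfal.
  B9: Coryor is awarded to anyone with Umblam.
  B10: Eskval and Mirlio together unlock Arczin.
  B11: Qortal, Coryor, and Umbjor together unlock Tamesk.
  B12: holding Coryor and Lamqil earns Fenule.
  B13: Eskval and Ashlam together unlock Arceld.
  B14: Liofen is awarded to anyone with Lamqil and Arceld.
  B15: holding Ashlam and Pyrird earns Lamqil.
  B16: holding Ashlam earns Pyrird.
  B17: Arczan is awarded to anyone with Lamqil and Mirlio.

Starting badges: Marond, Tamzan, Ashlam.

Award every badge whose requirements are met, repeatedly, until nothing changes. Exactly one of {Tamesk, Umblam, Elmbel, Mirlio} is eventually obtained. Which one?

With Ashlam, Pyrird is earned (B16).
With Ashlam and Pyrird, Lamqil is earned (B15).
With Pyrird, Eskval is earned (B2).
With Eskval and Ashlam, Arceld is earned (B13).
With Lamqil and Arceld, Liofen is earned (B14).
With Lamqil and Liofen, Qortal is earned (B7).
With Arceld and Qortal, Elmbel is earned (B3).
Tamesk would need Qortal, Coryor, and Umbjor (B11), but Coryor is never earned. Umblam would need Fenule (B6), but Fenule is never earned. Mirlio would need Liofen and Venfal (B8), but Venfal is never earned.

Elmbel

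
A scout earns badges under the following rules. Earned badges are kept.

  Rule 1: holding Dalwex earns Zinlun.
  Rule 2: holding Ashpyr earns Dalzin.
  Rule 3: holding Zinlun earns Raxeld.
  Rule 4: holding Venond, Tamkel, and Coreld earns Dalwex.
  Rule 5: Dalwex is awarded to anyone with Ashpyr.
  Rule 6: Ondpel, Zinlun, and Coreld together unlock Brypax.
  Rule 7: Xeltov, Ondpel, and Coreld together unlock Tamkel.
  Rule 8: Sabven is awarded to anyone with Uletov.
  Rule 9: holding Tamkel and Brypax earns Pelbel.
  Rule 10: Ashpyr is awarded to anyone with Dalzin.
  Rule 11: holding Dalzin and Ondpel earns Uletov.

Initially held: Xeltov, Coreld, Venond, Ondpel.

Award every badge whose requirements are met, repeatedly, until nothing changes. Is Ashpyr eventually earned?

No

Ashpyr would need Dalzin (Rule 10), but Dalzin is never earned.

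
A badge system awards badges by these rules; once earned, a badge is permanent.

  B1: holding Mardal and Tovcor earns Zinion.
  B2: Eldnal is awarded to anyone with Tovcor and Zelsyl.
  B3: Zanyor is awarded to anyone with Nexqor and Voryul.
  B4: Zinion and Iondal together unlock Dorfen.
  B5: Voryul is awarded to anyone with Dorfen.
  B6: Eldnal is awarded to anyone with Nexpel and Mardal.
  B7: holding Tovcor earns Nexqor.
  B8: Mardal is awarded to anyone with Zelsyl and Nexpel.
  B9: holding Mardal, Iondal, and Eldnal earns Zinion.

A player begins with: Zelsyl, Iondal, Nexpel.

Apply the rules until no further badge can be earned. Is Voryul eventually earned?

Yes

With Zelsyl and Nexpel, Mardal is earned (B8).
With Nexpel and Mardal, Eldnal is earned (B6).
With Mardal, Iondal, and Eldnal, Zinion is earned (B9).
With Zinion and Iondal, Dorfen is earned (B4).
With Dorfen, Voryul is earned (B5).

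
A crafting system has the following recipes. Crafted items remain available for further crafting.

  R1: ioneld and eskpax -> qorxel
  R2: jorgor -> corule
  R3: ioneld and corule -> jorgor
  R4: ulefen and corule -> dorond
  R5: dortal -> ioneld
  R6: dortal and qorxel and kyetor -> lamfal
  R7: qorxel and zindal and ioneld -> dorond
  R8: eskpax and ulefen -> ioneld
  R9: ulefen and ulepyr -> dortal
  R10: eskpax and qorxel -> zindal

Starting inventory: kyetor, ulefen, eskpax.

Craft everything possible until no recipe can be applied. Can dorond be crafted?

Yes

Using R8, eskpax and ulefen make ioneld.
ioneld and eskpax -> qorxel (R1).
eskpax and qorxel -> zindal (R10).
qorxel and zindal and ioneld -> dorond (R7).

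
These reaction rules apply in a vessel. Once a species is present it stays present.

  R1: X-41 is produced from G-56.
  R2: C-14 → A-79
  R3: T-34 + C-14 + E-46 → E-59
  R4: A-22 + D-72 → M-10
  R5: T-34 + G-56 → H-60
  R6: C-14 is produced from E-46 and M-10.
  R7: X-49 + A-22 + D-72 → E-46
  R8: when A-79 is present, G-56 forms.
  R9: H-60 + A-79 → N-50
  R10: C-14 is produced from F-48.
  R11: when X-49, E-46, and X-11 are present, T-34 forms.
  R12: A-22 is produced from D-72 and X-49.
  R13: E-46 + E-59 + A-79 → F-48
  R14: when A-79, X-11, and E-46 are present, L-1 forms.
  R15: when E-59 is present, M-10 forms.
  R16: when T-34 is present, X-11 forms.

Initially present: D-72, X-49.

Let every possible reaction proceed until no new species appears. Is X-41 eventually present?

Yes

D-72 and X-49 present → A-22 forms (R12).
X-49, A-22, and D-72 present → E-46 forms (R7).
A-22 and D-72 present → M-10 forms (R4).
E-46 and M-10 present → C-14 forms (R6).
C-14 present → A-79 forms (R2).
A-79 present → G-56 forms (R8).
G-56 present → X-41 forms (R1).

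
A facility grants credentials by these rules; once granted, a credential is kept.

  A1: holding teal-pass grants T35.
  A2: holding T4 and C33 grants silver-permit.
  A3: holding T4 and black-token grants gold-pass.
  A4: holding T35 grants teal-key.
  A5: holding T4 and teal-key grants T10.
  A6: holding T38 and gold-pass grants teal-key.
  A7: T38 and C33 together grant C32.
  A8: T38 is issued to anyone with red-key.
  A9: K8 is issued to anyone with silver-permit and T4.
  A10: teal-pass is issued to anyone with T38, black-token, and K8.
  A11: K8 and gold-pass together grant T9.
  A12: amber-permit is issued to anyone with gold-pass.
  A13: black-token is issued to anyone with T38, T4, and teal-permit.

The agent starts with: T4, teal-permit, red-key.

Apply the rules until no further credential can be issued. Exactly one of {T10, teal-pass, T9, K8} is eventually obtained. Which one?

Holding red-key grants T38 (A8).
Holding T38, T4, and teal-permit grants black-token (A13).
Holding T4 and black-token grants gold-pass (A3).
Holding T38 and gold-pass grants teal-key (A6).
Holding T4 and teal-key grants T10 (A5).
T9 would need K8 and gold-pass (A11), but K8 is never granted. K8 would need silver-permit and T4 (A9), but silver-permit is never granted. teal-pass would need T38, black-token, and K8 (A10), but K8 is never granted.

T10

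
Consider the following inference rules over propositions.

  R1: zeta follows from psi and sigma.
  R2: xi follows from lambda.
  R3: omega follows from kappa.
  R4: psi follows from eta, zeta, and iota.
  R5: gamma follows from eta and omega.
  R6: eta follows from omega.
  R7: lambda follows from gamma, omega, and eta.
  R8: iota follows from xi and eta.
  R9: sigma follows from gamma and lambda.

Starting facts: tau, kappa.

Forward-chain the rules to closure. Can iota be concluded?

Yes

kappa holds, so omega follows (R3).
From omega, R6 gives eta.
eta and omega hold, so gamma follows (R5).
gamma, omega, and eta hold, so lambda follows (R7).
lambda holds, so xi follows (R2).
From xi and eta, R8 gives iota.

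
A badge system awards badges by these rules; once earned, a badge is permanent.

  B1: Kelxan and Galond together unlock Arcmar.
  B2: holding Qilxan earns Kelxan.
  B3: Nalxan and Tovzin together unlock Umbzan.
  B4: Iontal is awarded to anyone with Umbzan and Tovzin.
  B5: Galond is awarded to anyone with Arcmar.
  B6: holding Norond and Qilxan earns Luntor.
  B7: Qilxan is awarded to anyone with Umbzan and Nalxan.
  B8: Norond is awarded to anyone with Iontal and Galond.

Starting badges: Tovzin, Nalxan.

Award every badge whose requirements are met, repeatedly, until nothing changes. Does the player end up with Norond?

No

Norond would need Iontal and Galond (B8), but Galond is never earned.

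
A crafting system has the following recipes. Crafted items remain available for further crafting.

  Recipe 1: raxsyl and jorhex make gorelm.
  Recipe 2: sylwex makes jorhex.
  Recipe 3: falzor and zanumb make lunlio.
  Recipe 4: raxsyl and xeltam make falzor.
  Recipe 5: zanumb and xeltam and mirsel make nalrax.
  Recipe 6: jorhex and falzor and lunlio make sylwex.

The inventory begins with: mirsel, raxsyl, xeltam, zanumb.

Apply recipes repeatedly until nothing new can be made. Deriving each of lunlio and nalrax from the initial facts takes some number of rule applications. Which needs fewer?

nalrax

nalrax: zanumb and xeltam and mirsel → nalrax (Recipe 5). [1 rule application]
lunlio: raxsyl and xeltam → falzor (Recipe 4). Using Recipe 3, falzor and zanumb make lunlio. [2 rule applications]
nalrax needs fewer.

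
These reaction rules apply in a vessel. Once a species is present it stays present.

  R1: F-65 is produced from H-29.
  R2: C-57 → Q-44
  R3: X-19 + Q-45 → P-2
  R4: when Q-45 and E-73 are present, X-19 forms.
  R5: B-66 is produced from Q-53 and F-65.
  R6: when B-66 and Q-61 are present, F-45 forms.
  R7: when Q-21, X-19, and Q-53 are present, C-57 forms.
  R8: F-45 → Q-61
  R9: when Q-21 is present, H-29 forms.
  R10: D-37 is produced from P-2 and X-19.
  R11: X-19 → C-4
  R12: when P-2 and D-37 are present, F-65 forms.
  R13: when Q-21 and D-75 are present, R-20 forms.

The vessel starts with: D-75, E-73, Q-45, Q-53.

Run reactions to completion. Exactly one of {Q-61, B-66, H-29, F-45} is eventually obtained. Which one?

B-66

Q-45 and E-73 present → X-19 forms (R4).
X-19 and Q-45 present → P-2 forms (R3).
P-2 and X-19 present → D-37 forms (R10).
P-2 and D-37 present → F-65 forms (R12).
Q-53 and F-65 present → B-66 forms (R5).
F-45 would need B-66 and Q-61 (R6), but Q-61 never forms. Q-61 would need F-45 (R8), but F-45 never forms. H-29 would need Q-21 (R9), but Q-21 never forms.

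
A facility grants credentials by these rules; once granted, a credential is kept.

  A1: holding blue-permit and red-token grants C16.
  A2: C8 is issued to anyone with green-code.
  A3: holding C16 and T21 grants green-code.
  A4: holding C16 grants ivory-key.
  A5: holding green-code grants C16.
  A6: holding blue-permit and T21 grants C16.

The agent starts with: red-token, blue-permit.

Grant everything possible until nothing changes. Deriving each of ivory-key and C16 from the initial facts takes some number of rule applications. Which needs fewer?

C16

C16: Holding blue-permit and red-token grants C16 (A1). [1 rule application]
ivory-key: Holding blue-permit and red-token grants C16 (A1). Holding C16 grants ivory-key (A4). [2 rule applications]
C16 needs fewer.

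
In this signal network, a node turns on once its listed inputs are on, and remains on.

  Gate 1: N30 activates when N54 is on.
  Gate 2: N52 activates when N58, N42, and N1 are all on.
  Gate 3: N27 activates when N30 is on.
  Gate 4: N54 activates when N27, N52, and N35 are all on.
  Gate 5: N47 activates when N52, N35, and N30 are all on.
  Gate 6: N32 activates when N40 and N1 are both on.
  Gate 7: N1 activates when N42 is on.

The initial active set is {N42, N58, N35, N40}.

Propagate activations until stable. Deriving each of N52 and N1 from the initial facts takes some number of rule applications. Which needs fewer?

N1

N1: Gate 7: N42 on → N1 on. [1 rule application]
N52: N42 is on, so N1 activates (Gate 7). N58, N42, and N1 are on, so N52 activates (Gate 2). [2 rule applications]
N1 needs fewer.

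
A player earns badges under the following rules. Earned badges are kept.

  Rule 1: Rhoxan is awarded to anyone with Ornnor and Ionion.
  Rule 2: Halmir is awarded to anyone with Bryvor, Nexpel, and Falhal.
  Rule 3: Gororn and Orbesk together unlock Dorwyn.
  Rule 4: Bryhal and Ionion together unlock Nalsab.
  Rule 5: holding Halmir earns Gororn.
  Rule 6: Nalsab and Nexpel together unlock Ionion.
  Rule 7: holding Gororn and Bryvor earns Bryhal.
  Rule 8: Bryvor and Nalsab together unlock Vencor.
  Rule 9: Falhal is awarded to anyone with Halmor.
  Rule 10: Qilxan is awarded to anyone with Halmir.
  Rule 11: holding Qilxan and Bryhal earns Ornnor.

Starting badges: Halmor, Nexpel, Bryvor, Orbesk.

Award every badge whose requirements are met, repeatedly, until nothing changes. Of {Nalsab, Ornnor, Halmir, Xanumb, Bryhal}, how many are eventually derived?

3

With Halmor, Falhal is earned (Rule 9).
With Bryvor, Nexpel, and Falhal, Halmir is earned (Rule 2).
With Halmir, Gororn is earned (Rule 5).
With Halmir, Qilxan is earned (Rule 10).
With Gororn and Bryvor, Bryhal is earned (Rule 7).
With Qilxan and Bryhal, Ornnor is earned (Rule 11).
Nalsab would need Bryhal and Ionion (Rule 4), but Ionion is never earned.
Ornnor: reached.
Halmir: reached.
No rule produces Xanumb, and it is not given.
Bryhal: reached.
Reached: Ornnor, Halmir, and Bryhal — 3 of the 5.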